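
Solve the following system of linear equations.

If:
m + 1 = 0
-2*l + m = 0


Then:
l = -1/2
m = -1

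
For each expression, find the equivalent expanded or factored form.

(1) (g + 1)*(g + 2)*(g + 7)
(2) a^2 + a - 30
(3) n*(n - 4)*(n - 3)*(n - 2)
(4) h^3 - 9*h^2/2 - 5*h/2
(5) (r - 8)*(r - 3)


(1) = g^3 + 10*g^2 + 23*g + 14
(2) = (a - 5)*(a + 6)
(3) = n^4 - 9*n^3 + 26*n^2 - 24*n
(4) = h*(h - 5)*(h + 1/2)
(5) = r^2 - 11*r + 24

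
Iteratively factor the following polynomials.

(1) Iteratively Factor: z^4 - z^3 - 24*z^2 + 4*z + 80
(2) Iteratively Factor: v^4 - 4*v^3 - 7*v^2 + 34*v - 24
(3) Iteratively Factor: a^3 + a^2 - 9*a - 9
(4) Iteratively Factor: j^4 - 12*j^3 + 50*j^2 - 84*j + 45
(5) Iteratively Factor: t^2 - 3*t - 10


(1) = (z + 4)*(z^3 - 5*z^2 - 4*z + 20) = (z + 2)*(z + 4)*(z^2 - 7*z + 10) = (z - 5)*(z + 2)*(z + 4)*(z - 2)
(2) = (v - 2)*(v^3 - 2*v^2 - 11*v + 12) = (v - 2)*(v + 3)*(v^2 - 5*v + 4) = (v - 2)*(v - 1)*(v + 3)*(v - 4)
(3) = (a + 3)*(a^2 - 2*a - 3) = (a + 1)*(a + 3)*(a - 3)
(4) = (j - 3)*(j^3 - 9*j^2 + 23*j - 15) = (j - 5)*(j - 3)*(j^2 - 4*j + 3) = (j - 5)*(j - 3)*(j - 1)*(j - 3)
(5) = (t - 5)*(t + 2)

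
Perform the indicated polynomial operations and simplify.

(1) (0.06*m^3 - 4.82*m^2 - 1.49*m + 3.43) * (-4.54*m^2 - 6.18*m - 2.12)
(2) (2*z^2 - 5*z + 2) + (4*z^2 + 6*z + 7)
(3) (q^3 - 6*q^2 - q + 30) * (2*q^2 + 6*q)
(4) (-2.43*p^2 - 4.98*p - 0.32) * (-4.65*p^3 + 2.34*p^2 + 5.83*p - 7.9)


(1) = -0.2724*m^5 + 21.512*m^4 + 36.425*m^3 + 3.8544*m^2 - 18.0386*m - 7.2716
(2) = 6*z^2 + z + 9
(3) = 2*q^5 - 6*q^4 - 38*q^3 + 54*q^2 + 180*q
(4) = 11.2995*p^5 + 17.4708*p^4 - 24.3321*p^3 - 10.5852*p^2 + 37.4764*p + 2.528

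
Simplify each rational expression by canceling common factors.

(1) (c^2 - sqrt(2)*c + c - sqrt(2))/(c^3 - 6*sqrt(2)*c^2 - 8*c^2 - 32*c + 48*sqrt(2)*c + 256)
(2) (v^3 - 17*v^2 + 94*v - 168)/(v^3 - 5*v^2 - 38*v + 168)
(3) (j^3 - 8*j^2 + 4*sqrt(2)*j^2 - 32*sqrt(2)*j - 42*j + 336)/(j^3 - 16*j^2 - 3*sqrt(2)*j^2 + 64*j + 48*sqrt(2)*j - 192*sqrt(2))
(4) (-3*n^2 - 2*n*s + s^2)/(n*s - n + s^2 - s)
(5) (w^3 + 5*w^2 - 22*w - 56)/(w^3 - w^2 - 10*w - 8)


(1) = (c^2 + c*(1 - sqrt(2)) - sqrt(2))/(c^3 + c^2*(-6*sqrt(2) - 8) + c*(-32 + 48*sqrt(2)) + 256)
(2) = (v - 6)/(v + 6)
(3) = (j + 7*sqrt(2))/(j - 8)
(4) = (-3*n + s)/(s - 1)
(5) = (w + 7)/(w + 1)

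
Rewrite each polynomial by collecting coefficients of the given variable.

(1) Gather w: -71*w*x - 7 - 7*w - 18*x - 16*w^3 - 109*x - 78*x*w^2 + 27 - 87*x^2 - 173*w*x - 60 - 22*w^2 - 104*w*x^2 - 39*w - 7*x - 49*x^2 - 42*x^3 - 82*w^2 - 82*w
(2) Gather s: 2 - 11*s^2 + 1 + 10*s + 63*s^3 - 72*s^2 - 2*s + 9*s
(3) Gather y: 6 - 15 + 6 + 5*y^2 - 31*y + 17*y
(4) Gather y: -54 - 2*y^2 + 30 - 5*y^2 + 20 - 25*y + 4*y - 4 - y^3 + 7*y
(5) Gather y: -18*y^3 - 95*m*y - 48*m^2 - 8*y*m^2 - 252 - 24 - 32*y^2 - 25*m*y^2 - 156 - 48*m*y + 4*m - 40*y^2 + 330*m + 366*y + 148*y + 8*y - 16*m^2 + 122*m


(1) = -16*w^3 + w^2*(-78*x - 104) + w*(-104*x^2 - 244*x - 128) - 42*x^3 - 136*x^2 - 134*x - 40
(2) = 63*s^3 - 83*s^2 + 17*s + 3
(3) = 5*y^2 - 14*y - 3
(4) = -y^3 - 7*y^2 - 14*y - 8
(5) = -64*m^2 + 456*m - 18*y^3 + y^2*(-25*m - 72) + y*(-8*m^2 - 143*m + 522) - 432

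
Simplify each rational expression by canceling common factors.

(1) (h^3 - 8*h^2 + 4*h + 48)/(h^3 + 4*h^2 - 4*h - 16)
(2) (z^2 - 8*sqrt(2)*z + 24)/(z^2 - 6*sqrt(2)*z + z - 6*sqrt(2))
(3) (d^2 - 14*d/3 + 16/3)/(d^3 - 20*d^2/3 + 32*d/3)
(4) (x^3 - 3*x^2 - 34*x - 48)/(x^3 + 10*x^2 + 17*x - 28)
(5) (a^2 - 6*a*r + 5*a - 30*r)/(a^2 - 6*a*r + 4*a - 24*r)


(1) = (h^2 - 10*h + 24)/(h^2 + 2*h - 8)
(2) = (z - 2*sqrt(2))/(z + 1)
(3) = (d - 2)/(d^2 - 4*d)
(4) = (x^3 - 3*x^2 - 34*x - 48)/(x^3 + 10*x^2 + 17*x - 28)
(5) = (a + 5)/(a + 4)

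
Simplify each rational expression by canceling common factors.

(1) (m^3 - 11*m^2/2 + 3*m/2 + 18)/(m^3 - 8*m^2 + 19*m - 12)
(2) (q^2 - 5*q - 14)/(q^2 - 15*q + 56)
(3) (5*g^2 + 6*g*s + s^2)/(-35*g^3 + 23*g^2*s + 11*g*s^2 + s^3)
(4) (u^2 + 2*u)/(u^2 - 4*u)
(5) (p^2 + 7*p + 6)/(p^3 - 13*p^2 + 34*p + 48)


(1) = (2*m + 3)/(2*m - 2)
(2) = (q + 2)/(q - 8)
(3) = (g + s)/(-7*g^2 + 6*g*s + s^2)
(4) = (u + 2)/(u - 4)
(5) = (p + 6)/(p^2 - 14*p + 48)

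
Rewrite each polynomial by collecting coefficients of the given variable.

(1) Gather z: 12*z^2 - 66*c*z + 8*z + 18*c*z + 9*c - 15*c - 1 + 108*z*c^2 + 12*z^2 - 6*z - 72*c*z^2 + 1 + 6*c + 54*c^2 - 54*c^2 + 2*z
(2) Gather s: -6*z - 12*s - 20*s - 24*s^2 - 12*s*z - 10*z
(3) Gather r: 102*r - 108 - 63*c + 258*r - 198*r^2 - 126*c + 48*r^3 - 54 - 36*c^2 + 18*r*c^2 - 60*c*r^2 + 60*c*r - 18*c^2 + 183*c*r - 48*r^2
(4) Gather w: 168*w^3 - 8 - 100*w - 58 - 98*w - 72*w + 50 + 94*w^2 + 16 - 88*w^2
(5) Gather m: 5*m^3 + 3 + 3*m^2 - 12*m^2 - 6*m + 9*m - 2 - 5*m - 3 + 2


(1) = z^2*(24 - 72*c) + z*(108*c^2 - 48*c + 4)
(2) = -24*s^2 + s*(-12*z - 32) - 16*z
(3) = -54*c^2 - 189*c + 48*r^3 + r^2*(-60*c - 246) + r*(18*c^2 + 243*c + 360) - 162
(4) = 168*w^3 + 6*w^2 - 270*w
(5) = 5*m^3 - 9*m^2 - 2*m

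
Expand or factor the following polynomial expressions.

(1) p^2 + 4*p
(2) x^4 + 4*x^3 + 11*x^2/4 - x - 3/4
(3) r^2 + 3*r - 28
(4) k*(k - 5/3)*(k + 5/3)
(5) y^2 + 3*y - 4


(1) = p*(p + 4)
(2) = (x - 1/2)*(x + 1/2)*(x + 1)*(x + 3)
(3) = (r - 4)*(r + 7)
(4) = k^3 - 25*k/9
(5) = (y - 1)*(y + 4)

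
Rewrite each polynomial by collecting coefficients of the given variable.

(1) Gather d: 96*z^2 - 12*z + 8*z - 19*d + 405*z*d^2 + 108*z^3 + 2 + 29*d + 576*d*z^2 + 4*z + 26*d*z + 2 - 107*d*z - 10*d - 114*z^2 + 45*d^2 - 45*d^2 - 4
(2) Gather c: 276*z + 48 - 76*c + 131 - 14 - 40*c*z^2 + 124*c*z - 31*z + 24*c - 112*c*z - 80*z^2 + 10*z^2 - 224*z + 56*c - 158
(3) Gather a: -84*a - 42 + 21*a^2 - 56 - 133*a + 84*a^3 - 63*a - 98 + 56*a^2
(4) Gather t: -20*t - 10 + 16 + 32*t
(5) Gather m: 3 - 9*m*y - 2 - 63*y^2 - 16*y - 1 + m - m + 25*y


(1) = 405*d^2*z + d*(576*z^2 - 81*z) + 108*z^3 - 18*z^2
(2) = c*(-40*z^2 + 12*z + 4) - 70*z^2 + 21*z + 7
(3) = 84*a^3 + 77*a^2 - 280*a - 196
(4) = 12*t + 6
(5) = -9*m*y - 63*y^2 + 9*y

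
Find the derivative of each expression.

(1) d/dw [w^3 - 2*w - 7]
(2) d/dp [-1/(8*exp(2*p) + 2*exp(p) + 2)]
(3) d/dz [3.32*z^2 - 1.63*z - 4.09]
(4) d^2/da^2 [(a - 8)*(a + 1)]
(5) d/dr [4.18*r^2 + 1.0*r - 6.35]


(1) = 3*w^2 - 2
(2) = (8*exp(p) + 1)*exp(p)/(2*(4*exp(2*p) + exp(p) + 1)^2)
(3) = 6.64*z - 1.63
(4) = 2
(5) = 8.36*r + 1.0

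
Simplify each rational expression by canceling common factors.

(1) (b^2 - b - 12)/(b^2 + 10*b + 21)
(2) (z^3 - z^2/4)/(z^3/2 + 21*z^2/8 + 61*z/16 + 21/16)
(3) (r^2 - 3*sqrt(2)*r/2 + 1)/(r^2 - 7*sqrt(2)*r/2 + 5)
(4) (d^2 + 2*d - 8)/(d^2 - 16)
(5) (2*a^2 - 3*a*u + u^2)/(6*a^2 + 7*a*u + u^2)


(1) = (b - 4)/(b + 7)
(2) = (16*z^3 - 4*z^2)/(8*z^3 + 42*z^2 + 61*z + 21)
(3) = (4*r - 2*sqrt(2))/(4*r - 10*sqrt(2))
(4) = (d - 2)/(d - 4)
(5) = (2*a^2 - 3*a*u + u^2)/(6*a^2 + 7*a*u + u^2)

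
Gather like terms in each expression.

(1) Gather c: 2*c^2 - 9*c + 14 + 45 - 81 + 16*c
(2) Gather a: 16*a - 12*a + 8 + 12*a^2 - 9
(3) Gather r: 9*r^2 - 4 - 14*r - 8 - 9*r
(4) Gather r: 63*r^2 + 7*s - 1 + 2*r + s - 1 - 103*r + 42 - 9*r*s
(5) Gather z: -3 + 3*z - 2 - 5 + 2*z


(1) = 2*c^2 + 7*c - 22
(2) = 12*a^2 + 4*a - 1
(3) = 9*r^2 - 23*r - 12
(4) = 63*r^2 + r*(-9*s - 101) + 8*s + 40
(5) = 5*z - 10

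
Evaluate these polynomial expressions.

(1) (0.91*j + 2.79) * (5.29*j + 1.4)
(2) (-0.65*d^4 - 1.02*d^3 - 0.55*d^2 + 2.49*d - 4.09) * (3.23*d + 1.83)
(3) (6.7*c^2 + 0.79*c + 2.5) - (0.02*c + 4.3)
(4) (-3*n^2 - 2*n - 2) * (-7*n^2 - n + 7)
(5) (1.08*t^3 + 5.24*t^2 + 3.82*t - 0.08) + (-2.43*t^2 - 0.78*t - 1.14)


(1) = 4.8139*j^2 + 16.0331*j + 3.906
(2) = -2.0995*d^5 - 4.4841*d^4 - 3.6431*d^3 + 7.0362*d^2 - 8.654*d - 7.4847
(3) = 6.7*c^2 + 0.77*c - 1.8
(4) = 21*n^4 + 17*n^3 - 5*n^2 - 12*n - 14
(5) = 1.08*t^3 + 2.81*t^2 + 3.04*t - 1.22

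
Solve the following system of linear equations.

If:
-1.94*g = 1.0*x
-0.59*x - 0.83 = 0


Then:
g = 0.73
x = -1.41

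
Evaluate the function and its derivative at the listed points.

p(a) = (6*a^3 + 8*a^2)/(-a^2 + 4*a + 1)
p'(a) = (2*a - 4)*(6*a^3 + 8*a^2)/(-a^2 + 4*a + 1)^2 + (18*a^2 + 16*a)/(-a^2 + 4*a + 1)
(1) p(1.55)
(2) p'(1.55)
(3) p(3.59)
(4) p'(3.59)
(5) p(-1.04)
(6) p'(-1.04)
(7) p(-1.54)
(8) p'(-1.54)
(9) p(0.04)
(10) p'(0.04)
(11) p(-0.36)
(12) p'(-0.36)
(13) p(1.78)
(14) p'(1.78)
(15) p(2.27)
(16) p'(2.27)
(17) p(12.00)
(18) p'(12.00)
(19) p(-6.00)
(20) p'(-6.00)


(1) = 8.66
(2) = 12.56
(3) = 154.02
(4) = 315.22
(5) = -0.45
(6) = -1.31
(7) = 0.39
(8) = -2.03
(9) = 0.01
(10) = 0.54
(11) = -1.33
(12) = -4.99
(13) = 11.95
(14) = 16.21
(15) = 22.61
(16) = 28.67
(17) = -121.26
(18) = -3.78
(19) = 17.08
(20) = -4.72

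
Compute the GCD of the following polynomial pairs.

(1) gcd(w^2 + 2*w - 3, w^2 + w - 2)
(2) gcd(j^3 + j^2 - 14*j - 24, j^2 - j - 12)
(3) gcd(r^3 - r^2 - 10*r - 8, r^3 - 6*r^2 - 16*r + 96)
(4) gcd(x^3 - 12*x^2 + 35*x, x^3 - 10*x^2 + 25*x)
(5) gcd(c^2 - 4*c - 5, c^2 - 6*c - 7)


(1) = gcd((w - 1)*(w + 3), (w - 1)*(w + 2)) = w - 1
(2) = gcd((j - 4)*(j + 2)*(j + 3), (j - 4)*(j + 3)) = j^2 - j - 12
(3) = gcd((r - 4)*(r + 1)*(r + 2), (r - 6)*(r - 4)*(r + 4)) = r - 4
(4) = gcd(x*(x - 7)*(x - 5), x*(x - 5)^2) = x^2 - 5*x
(5) = gcd((c - 5)*(c + 1), (c - 7)*(c + 1)) = c + 1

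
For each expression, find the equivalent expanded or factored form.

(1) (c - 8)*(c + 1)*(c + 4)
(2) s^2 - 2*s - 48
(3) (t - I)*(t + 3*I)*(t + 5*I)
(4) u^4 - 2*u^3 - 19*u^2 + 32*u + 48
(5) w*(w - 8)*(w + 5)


(1) = c^3 - 3*c^2 - 36*c - 32
(2) = (s - 8)*(s + 6)
(3) = t^3 + 7*I*t^2 - 7*t + 15*I
(4) = (u - 4)*(u - 3)*(u + 1)*(u + 4)
(5) = w^3 - 3*w^2 - 40*w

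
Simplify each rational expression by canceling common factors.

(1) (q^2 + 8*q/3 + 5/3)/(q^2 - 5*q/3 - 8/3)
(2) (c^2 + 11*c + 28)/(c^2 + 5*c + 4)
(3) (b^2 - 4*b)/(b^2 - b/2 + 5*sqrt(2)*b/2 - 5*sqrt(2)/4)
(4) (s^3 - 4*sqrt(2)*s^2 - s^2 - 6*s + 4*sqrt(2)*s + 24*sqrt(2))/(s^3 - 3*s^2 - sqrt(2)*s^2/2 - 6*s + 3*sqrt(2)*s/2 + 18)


(1) = (3*q + 5)/(3*q - 8)
(2) = (c + 7)/(c + 1)
(3) = (4*b^2 - 16*b)/(4*b^2 + b*(-2 + 10*sqrt(2)) - 5*sqrt(2))
(4) = (2*s^2 + s*(4 - 8*sqrt(2)) - 16*sqrt(2))/(2*s^2 - sqrt(2)*s - 12)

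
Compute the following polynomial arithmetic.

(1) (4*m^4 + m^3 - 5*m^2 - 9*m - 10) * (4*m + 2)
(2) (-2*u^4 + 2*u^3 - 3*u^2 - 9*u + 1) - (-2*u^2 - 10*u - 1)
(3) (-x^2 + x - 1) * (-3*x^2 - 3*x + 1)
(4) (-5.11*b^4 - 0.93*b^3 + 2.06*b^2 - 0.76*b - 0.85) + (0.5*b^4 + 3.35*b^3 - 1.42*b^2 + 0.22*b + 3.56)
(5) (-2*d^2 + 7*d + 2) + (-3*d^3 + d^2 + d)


(1) = 16*m^5 + 12*m^4 - 18*m^3 - 46*m^2 - 58*m - 20
(2) = -2*u^4 + 2*u^3 - u^2 + u + 2
(3) = 3*x^4 - x^2 + 4*x - 1
(4) = -4.61*b^4 + 2.42*b^3 + 0.64*b^2 - 0.54*b + 2.71
(5) = -3*d^3 - d^2 + 8*d + 2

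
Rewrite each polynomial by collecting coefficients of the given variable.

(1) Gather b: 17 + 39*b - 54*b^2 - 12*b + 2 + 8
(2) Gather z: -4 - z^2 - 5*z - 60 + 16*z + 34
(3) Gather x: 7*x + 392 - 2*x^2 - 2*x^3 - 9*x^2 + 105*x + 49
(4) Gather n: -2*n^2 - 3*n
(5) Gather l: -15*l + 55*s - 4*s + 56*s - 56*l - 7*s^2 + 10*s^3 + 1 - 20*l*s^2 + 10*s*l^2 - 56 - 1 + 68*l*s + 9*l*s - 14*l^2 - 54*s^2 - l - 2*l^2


(1) = -54*b^2 + 27*b + 27
(2) = -z^2 + 11*z - 30
(3) = -2*x^3 - 11*x^2 + 112*x + 441
(4) = -2*n^2 - 3*n
(5) = l^2*(10*s - 16) + l*(-20*s^2 + 77*s - 72) + 10*s^3 - 61*s^2 + 107*s - 56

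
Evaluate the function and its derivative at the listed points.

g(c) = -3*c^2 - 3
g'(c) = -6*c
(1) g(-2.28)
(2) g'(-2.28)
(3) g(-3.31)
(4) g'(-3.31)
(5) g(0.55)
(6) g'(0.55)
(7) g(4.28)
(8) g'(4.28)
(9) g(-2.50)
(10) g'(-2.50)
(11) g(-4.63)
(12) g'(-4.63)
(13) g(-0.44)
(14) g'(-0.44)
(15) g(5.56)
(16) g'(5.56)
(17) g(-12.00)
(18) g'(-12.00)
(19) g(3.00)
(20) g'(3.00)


(1) = -18.60
(2) = 13.68
(3) = -35.87
(4) = 19.86
(5) = -3.91
(6) = -3.30
(7) = -57.96
(8) = -25.68
(9) = -21.75
(10) = 15.00
(11) = -67.31
(12) = 27.78
(13) = -3.58
(14) = 2.64
(15) = -95.74
(16) = -33.36
(17) = -435.00
(18) = 72.00
(19) = -30.00
(20) = -18.00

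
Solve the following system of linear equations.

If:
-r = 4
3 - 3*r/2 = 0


Then:
No Solution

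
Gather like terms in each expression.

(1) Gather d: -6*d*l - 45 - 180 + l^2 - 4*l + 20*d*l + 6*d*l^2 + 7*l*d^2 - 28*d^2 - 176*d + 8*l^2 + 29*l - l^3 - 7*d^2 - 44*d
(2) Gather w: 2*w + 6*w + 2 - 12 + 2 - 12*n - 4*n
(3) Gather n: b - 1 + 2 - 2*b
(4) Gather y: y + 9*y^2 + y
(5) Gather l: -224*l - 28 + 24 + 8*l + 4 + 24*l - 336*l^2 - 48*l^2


(1) = d^2*(7*l - 35) + d*(6*l^2 + 14*l - 220) - l^3 + 9*l^2 + 25*l - 225
(2) = -16*n + 8*w - 8
(3) = 1 - b
(4) = 9*y^2 + 2*y
(5) = -384*l^2 - 192*l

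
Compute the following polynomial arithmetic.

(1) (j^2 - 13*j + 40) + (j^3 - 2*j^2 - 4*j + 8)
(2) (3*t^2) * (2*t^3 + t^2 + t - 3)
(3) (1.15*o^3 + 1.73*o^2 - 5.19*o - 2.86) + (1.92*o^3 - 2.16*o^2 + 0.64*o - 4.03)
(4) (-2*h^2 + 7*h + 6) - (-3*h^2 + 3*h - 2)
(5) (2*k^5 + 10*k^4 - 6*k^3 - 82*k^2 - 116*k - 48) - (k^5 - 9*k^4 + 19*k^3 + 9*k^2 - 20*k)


(1) = j^3 - j^2 - 17*j + 48
(2) = 6*t^5 + 3*t^4 + 3*t^3 - 9*t^2
(3) = 3.07*o^3 - 0.43*o^2 - 4.55*o - 6.89
(4) = h^2 + 4*h + 8
(5) = k^5 + 19*k^4 - 25*k^3 - 91*k^2 - 96*k - 48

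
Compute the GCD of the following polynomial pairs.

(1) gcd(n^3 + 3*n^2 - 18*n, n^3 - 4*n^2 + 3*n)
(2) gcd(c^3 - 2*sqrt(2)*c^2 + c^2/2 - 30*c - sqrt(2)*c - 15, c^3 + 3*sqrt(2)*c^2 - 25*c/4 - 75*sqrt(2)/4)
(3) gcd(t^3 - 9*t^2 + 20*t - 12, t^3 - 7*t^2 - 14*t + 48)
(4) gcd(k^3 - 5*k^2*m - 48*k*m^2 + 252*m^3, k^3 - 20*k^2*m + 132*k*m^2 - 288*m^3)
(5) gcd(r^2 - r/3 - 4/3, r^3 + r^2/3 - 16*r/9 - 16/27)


(1) = n^2 - 3*n
(2) = gcd((c + 1/2)*(c - 5*sqrt(2))*(c + 3*sqrt(2)), (c - 5/2)*(c + 5/2)*(c + 3*sqrt(2))) = c + 3*sqrt(2)
(3) = gcd((t - 6)*(t - 2)*(t - 1), (t - 8)*(t - 2)*(t + 3)) = t - 2
(4) = k^2 - 12*k*m + 36*m^2
(5) = r - 4/3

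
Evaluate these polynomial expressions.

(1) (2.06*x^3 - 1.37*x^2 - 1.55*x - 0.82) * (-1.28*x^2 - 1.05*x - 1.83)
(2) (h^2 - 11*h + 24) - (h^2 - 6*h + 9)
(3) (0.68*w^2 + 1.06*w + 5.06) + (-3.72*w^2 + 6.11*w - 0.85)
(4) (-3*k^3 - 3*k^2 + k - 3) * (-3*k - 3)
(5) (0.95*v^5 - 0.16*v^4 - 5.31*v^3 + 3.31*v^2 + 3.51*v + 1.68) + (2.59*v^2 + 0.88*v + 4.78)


(1) = -2.6368*x^5 - 0.4094*x^4 - 0.3473*x^3 + 5.1842*x^2 + 3.6975*x + 1.5006
(2) = 15 - 5*h
(3) = -3.04*w^2 + 7.17*w + 4.21
(4) = 9*k^4 + 18*k^3 + 6*k^2 + 6*k + 9
(5) = 0.95*v^5 - 0.16*v^4 - 5.31*v^3 + 5.9*v^2 + 4.39*v + 6.46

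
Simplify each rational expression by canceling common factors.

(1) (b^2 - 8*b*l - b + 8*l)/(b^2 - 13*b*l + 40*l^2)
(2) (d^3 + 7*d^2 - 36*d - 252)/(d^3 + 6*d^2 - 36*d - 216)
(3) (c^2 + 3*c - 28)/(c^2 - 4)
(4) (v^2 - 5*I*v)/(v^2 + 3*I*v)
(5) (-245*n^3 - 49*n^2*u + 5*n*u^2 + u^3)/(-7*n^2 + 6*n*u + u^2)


(1) = (b - 1)/(b - 5*l)
(2) = (d + 7)/(d + 6)
(3) = (c^2 + 3*c - 28)/(c^2 - 4)
(4) = (v - 5*I)/(v + 3*I)
(5) = (-35*n^2 - 2*n*u + u^2)/(-n + u)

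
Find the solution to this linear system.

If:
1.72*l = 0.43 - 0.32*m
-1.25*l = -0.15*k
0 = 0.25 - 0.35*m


Then:
k = 0.98
l = 0.12
m = 0.71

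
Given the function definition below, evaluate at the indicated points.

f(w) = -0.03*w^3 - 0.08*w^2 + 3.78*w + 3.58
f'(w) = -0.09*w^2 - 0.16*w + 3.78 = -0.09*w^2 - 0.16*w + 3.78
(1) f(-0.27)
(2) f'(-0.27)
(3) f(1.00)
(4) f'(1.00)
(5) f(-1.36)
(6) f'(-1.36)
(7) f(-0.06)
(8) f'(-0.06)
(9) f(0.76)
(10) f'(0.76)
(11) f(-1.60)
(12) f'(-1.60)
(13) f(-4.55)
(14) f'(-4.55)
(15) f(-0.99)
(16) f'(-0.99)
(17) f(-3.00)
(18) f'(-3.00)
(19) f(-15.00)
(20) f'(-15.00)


(1) = 2.55
(2) = 3.82
(3) = 7.25
(4) = 3.53
(5) = -1.63
(6) = 3.83
(7) = 3.35
(8) = 3.79
(9) = 6.39
(10) = 3.61
(11) = -2.55
(12) = 3.81
(13) = -12.45
(14) = 2.64
(15) = -0.21
(16) = 3.85
(17) = -7.67
(18) = 3.45
(19) = 30.13
(20) = -14.07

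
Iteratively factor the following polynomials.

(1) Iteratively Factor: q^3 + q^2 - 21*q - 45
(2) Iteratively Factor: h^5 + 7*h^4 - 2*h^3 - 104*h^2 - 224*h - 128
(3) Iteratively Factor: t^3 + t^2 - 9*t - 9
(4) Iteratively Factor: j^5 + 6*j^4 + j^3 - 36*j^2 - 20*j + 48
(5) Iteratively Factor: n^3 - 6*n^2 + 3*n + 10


(1) = (q + 3)*(q^2 - 2*q - 15) = (q + 3)^2*(q - 5)
(2) = (h + 1)*(h^4 + 6*h^3 - 8*h^2 - 96*h - 128) = (h + 1)*(h + 4)*(h^3 + 2*h^2 - 16*h - 32) = (h + 1)*(h + 4)^2*(h^2 - 2*h - 8) = (h + 1)*(h + 2)*(h + 4)^2*(h - 4)
(3) = (t + 1)*(t^2 - 9) = (t - 3)*(t + 1)*(t + 3)
(4) = (j + 4)*(j^4 + 2*j^3 - 7*j^2 - 8*j + 12) = (j + 2)*(j + 4)*(j^3 - 7*j + 6) = (j + 2)*(j + 3)*(j + 4)*(j^2 - 3*j + 2) = (j - 1)*(j + 2)*(j + 3)*(j + 4)*(j - 2)
(5) = (n + 1)*(n^2 - 7*n + 10) = (n - 5)*(n + 1)*(n - 2)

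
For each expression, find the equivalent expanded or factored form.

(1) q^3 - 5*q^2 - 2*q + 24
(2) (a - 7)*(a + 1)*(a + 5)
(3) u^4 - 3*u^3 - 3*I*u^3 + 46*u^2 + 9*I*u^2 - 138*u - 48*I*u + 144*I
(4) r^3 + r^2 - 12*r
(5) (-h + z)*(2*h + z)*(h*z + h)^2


(1) = (q - 4)*(q - 3)*(q + 2)
(2) = a^3 - a^2 - 37*a - 35
(3) = (u - 3)*(u - 8*I)*(u - I)*(u + 6*I)
(4) = r*(r - 3)*(r + 4)
(5) = -2*h^4*z^2 - 4*h^4*z - 2*h^4 + h^3*z^3 + 2*h^3*z^2 + h^3*z + h^2*z^4 + 2*h^2*z^3 + h^2*z^2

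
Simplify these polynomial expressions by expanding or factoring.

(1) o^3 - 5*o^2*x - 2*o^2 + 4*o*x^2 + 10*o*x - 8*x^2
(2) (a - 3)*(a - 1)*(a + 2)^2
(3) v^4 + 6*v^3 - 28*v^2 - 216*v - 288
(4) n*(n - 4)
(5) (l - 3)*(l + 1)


(1) = (o - 2)*(o - 4*x)*(o - x)
(2) = a^4 - 9*a^2 - 4*a + 12
(3) = (v - 6)*(v + 2)*(v + 4)*(v + 6)
(4) = n^2 - 4*n
(5) = l^2 - 2*l - 3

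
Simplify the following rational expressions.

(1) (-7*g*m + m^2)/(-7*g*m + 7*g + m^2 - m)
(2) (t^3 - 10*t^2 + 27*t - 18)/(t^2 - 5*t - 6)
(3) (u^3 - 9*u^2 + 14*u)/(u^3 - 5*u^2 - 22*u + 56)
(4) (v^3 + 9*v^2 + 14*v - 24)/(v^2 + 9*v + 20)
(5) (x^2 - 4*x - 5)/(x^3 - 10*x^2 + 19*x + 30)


(1) = m/(m - 1)
(2) = (t^2 - 4*t + 3)/(t + 1)
(3) = u/(u + 4)
(4) = (v^2 + 5*v - 6)/(v + 5)
(5) = 1/(x - 6)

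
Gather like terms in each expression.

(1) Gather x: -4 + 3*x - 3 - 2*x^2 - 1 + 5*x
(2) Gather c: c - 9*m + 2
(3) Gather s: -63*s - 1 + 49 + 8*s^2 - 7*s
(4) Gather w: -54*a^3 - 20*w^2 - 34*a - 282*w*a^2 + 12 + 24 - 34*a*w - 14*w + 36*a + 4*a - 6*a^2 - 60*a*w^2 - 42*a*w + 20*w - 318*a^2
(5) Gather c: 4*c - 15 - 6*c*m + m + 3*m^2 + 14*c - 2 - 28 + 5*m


(1) = -2*x^2 + 8*x - 8
(2) = c - 9*m + 2
(3) = 8*s^2 - 70*s + 48
(4) = -54*a^3 - 324*a^2 + 6*a + w^2*(-60*a - 20) + w*(-282*a^2 - 76*a + 6) + 36
(5) = c*(18 - 6*m) + 3*m^2 + 6*m - 45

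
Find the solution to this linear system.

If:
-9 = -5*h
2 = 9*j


Then:
h = 9/5
j = 2/9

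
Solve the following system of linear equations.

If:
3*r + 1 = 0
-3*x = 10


Then:
r = -1/3
x = -10/3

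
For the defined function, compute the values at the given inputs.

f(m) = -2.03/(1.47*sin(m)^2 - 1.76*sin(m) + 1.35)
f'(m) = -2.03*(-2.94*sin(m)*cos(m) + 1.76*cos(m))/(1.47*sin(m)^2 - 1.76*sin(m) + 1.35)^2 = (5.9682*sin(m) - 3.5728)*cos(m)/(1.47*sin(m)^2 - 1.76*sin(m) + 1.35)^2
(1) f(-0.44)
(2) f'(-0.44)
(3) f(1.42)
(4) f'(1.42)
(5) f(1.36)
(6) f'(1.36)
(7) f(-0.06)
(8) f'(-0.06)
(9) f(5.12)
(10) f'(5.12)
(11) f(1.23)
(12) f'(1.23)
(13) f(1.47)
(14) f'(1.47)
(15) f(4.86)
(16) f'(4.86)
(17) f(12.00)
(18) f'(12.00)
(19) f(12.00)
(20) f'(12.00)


(1) = -0.86
(2) = -0.99
(3) = -1.94
(4) = 0.32
(5) = -1.96
(6) = 0.44
(7) = -1.39
(8) = -1.84
(9) = -0.48
(10) = -0.20
(11) = -2.04
(12) = 0.69
(13) = -1.93
(14) = 0.21
(15) = -0.45
(16) = -0.07
(17) = -0.75
(18) = -0.77
(19) = -0.75
(20) = -0.77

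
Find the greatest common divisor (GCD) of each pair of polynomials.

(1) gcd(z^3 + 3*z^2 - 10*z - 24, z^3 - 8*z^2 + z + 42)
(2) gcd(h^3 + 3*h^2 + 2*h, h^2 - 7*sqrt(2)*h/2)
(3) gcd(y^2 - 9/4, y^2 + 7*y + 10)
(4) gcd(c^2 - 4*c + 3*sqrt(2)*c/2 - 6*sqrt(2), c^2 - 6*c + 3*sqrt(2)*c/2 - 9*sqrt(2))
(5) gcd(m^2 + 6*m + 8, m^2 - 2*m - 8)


(1) = z^2 - z - 6
(2) = gcd(h*(h + 1)*(h + 2), h*(h - 7*sqrt(2)/2)) = h
(3) = gcd((y - 3/2)*(y + 3/2), (y + 2)*(y + 5)) = 1
(4) = c + 3*sqrt(2)/2
(5) = m + 2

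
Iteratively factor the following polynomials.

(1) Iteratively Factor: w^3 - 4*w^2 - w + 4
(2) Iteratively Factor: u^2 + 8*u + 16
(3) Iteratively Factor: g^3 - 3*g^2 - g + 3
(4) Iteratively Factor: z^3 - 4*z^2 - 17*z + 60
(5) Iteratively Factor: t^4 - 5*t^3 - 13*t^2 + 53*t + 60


(1) = (w - 4)*(w^2 - 1) = (w - 4)*(w - 1)*(w + 1)
(2) = (u + 4)*(u + 4)
(3) = (g - 3)*(g^2 - 1) = (g - 3)*(g + 1)*(g - 1)
(4) = (z - 5)*(z^2 + z - 12) = (z - 5)*(z - 3)*(z + 4)
(5) = (t + 3)*(t^3 - 8*t^2 + 11*t + 20) = (t - 5)*(t + 3)*(t^2 - 3*t - 4) = (t - 5)*(t + 1)*(t + 3)*(t - 4)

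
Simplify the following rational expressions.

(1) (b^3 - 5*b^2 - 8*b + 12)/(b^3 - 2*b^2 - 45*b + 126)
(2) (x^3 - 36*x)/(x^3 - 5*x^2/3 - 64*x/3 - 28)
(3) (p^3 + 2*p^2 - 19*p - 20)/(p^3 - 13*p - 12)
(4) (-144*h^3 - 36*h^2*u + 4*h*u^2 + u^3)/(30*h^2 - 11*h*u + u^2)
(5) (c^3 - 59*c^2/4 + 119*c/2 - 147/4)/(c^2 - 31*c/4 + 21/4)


(1) = (b^2 + b - 2)/(b^2 + 4*b - 21)
(2) = (3*x^2 + 18*x)/(3*x^2 + 13*x + 14)
(3) = (p + 5)/(p + 3)
(4) = (24*h^2 + 10*h*u + u^2)/(-5*h + u)
(5) = c - 7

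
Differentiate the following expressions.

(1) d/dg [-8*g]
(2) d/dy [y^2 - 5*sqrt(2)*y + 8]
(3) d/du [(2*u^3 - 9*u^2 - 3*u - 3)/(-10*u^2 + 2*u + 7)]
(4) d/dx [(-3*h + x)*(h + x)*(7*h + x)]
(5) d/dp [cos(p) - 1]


(1) = -8
(2) = 2*y - 5*sqrt(2)
(3) = (-20*u^4 + 8*u^3 - 6*u^2 - 186*u - 15)/(100*u^4 - 40*u^3 - 136*u^2 + 28*u + 49)
(4) = -17*h^2 + 10*h*x + 3*x^2
(5) = -sin(p)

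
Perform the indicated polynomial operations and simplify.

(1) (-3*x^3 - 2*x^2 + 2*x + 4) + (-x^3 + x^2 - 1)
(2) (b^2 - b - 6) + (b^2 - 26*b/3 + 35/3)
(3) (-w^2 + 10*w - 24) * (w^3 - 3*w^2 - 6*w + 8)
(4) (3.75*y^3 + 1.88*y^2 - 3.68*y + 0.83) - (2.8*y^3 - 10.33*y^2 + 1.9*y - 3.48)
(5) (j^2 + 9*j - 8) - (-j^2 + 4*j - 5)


(1) = -4*x^3 - x^2 + 2*x + 3
(2) = 2*b^2 - 29*b/3 + 17/3
(3) = -w^5 + 13*w^4 - 48*w^3 + 4*w^2 + 224*w - 192
(4) = 0.95*y^3 + 12.21*y^2 - 5.58*y + 4.31
(5) = 2*j^2 + 5*j - 3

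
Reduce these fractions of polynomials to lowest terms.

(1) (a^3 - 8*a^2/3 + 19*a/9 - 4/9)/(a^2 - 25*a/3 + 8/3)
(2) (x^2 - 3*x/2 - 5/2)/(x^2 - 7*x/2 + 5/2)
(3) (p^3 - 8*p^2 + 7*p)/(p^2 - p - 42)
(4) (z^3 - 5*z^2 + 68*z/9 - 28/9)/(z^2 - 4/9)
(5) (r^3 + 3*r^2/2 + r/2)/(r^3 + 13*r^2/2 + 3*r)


(1) = (3*a^2 - 7*a + 4)/(3*a - 24)
(2) = (x + 1)/(x - 1)
(3) = (p^2 - p)/(p + 6)
(4) = (3*z^2 - 13*z + 14)/(3*z + 2)
(5) = (r + 1)/(r + 6)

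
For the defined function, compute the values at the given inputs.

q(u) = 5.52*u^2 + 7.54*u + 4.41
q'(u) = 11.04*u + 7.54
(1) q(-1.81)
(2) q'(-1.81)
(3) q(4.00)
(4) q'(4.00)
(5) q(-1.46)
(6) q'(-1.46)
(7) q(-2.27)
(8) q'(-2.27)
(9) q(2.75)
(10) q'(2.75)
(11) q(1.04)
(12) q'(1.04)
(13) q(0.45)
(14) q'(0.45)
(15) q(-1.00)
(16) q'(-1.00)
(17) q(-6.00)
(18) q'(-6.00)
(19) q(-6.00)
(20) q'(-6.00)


(1) = 8.85
(2) = -12.44
(3) = 122.89
(4) = 51.70
(5) = 5.17
(6) = -8.58
(7) = 15.74
(8) = -17.52
(9) = 66.89
(10) = 37.90
(11) = 18.22
(12) = 19.02
(13) = 8.92
(14) = 12.51
(15) = 2.39
(16) = -3.50
(17) = 157.89
(18) = -58.70
(19) = 157.89
(20) = -58.70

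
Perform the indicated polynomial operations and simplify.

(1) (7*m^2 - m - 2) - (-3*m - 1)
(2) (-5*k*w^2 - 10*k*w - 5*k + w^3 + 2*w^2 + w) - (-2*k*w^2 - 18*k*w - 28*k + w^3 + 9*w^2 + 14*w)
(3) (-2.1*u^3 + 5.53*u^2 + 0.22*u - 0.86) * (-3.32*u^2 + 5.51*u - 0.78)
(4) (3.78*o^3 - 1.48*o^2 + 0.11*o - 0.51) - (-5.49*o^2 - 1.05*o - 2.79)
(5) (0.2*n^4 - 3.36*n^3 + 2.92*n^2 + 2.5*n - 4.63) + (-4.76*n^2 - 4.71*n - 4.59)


(1) = 7*m^2 + 2*m - 1
(2) = -3*k*w^2 + 8*k*w + 23*k - 7*w^2 - 13*w
(3) = 6.972*u^5 - 29.9306*u^4 + 31.3779*u^3 - 0.246*u^2 - 4.9102*u + 0.6708
(4) = 3.78*o^3 + 4.01*o^2 + 1.16*o + 2.28
(5) = 0.2*n^4 - 3.36*n^3 - 1.84*n^2 - 2.21*n - 9.22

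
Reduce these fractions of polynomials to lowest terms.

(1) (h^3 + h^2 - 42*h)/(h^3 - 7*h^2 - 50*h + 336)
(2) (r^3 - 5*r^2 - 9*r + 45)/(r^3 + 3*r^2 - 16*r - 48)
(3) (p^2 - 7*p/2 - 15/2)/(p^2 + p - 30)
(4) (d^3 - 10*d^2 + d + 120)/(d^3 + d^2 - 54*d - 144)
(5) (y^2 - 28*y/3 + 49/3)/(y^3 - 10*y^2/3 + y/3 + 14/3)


(1) = h/(h - 8)
(2) = (r^2 - 8*r + 15)/(r^2 - 16)
(3) = (2*p + 3)/(2*p + 12)
(4) = (d - 5)/(d + 6)
(5) = (y - 7)/(y^2 - y - 2)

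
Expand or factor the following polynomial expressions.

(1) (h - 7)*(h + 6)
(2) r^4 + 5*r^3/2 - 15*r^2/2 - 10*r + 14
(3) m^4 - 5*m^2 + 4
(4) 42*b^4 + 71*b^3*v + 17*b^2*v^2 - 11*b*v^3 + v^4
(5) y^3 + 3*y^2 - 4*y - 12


(1) = h^2 - h - 42
(2) = (r - 2)*(r - 1)*(r + 2)*(r + 7/2)
(3) = (m - 2)*(m - 1)*(m + 1)*(m + 2)
(4) = (-7*b + v)*(-6*b + v)*(b + v)^2
(5) = (y - 2)*(y + 2)*(y + 3)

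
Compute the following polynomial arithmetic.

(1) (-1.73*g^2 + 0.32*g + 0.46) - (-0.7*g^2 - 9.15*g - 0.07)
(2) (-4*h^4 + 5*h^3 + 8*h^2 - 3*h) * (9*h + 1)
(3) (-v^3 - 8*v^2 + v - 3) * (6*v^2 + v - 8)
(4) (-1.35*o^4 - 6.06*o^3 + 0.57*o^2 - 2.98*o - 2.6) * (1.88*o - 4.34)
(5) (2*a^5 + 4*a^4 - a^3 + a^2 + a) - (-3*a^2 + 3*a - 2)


(1) = -1.03*g^2 + 9.47*g + 0.53
(2) = -36*h^5 + 41*h^4 + 77*h^3 - 19*h^2 - 3*h
(3) = -6*v^5 - 49*v^4 + 6*v^3 + 47*v^2 - 11*v + 24
(4) = -2.538*o^5 - 5.5338*o^4 + 27.372*o^3 - 8.0762*o^2 + 8.0452*o + 11.284
(5) = 2*a^5 + 4*a^4 - a^3 + 4*a^2 - 2*a + 2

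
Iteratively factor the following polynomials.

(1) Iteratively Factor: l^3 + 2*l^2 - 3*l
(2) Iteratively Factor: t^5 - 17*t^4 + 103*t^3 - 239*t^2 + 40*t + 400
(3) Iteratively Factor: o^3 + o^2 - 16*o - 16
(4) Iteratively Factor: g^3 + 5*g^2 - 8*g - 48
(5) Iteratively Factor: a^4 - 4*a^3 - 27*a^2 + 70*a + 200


(1) = (l + 3)*(l^2 - l) = (l - 1)*(l + 3)*(l)
(2) = (t - 4)*(t^4 - 13*t^3 + 51*t^2 - 35*t - 100) = (t - 4)*(t + 1)*(t^3 - 14*t^2 + 65*t - 100) = (t - 5)*(t - 4)*(t + 1)*(t^2 - 9*t + 20) = (t - 5)^2*(t - 4)*(t + 1)*(t - 4)
(3) = (o - 4)*(o^2 + 5*o + 4) = (o - 4)*(o + 4)*(o + 1)
(4) = (g - 3)*(g^2 + 8*g + 16) = (g - 3)*(g + 4)*(g + 4)
(5) = (a + 2)*(a^3 - 6*a^2 - 15*a + 100) = (a - 5)*(a + 2)*(a^2 - a - 20) = (a - 5)*(a + 2)*(a + 4)*(a - 5)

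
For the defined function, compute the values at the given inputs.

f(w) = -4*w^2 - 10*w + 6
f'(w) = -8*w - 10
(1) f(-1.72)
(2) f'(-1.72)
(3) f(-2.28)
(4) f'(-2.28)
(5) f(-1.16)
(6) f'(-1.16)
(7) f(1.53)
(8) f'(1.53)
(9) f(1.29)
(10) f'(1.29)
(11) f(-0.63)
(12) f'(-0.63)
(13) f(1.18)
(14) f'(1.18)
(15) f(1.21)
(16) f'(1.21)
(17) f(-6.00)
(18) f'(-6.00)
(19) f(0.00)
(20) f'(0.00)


(1) = 11.37
(2) = 3.76
(3) = 8.01
(4) = 8.24
(5) = 12.22
(6) = -0.72
(7) = -18.66
(8) = -22.24
(9) = -13.56
(10) = -20.32
(11) = 10.71
(12) = -4.96
(13) = -11.37
(14) = -19.44
(15) = -11.96
(16) = -19.68
(17) = -78.00
(18) = 38.00
(19) = 6.00
(20) = -10.00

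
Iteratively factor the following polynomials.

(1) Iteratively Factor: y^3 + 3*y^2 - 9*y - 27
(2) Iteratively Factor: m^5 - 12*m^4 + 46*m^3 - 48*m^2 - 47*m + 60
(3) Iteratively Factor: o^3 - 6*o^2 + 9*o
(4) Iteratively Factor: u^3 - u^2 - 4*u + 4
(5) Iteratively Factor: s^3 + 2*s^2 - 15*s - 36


(1) = (y + 3)*(y^2 - 9) = (y + 3)^2*(y - 3)
(2) = (m - 5)*(m^4 - 7*m^3 + 11*m^2 + 7*m - 12) = (m - 5)*(m - 4)*(m^3 - 3*m^2 - m + 3) = (m - 5)*(m - 4)*(m + 1)*(m^2 - 4*m + 3) = (m - 5)*(m - 4)*(m - 3)*(m + 1)*(m - 1)
(3) = (o - 3)*(o^2 - 3*o) = (o - 3)^2*(o)
(4) = (u + 2)*(u^2 - 3*u + 2) = (u - 2)*(u + 2)*(u - 1)
(5) = (s + 3)*(s^2 - s - 12) = (s - 4)*(s + 3)*(s + 3)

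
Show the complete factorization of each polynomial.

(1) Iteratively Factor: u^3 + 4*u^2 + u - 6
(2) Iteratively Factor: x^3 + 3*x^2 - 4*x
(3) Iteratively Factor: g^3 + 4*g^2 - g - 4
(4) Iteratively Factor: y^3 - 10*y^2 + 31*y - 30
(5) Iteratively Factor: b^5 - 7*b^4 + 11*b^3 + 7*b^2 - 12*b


(1) = (u - 1)*(u^2 + 5*u + 6) = (u - 1)*(u + 3)*(u + 2)
(2) = (x - 1)*(x^2 + 4*x) = x*(x - 1)*(x + 4)
(3) = (g - 1)*(g^2 + 5*g + 4) = (g - 1)*(g + 4)*(g + 1)
(4) = (y - 5)*(y^2 - 5*y + 6) = (y - 5)*(y - 3)*(y - 2)
(5) = (b - 1)*(b^4 - 6*b^3 + 5*b^2 + 12*b) = (b - 3)*(b - 1)*(b^3 - 3*b^2 - 4*b) = (b - 4)*(b - 3)*(b - 1)*(b^2 + b) = (b - 4)*(b - 3)*(b - 1)*(b + 1)*(b)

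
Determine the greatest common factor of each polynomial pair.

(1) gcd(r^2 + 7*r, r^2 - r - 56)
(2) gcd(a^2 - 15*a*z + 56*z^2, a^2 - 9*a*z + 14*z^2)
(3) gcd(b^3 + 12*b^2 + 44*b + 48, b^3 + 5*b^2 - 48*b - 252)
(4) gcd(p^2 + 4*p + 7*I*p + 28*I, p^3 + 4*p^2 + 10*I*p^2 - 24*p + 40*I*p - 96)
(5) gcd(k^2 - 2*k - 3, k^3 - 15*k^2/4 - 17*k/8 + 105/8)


(1) = gcd(r*(r + 7), (r - 8)*(r + 7)) = r + 7
(2) = -a + 7*z
(3) = gcd((b + 2)*(b + 4)*(b + 6), (b - 7)*(b + 6)^2) = b + 6
(4) = gcd((p + 4)*(p + 7*I), (p + 4)*(p + 4*I)*(p + 6*I)) = p + 4
(5) = gcd((k - 3)*(k + 1), (k - 3)*(k - 5/2)*(k + 7/4)) = k - 3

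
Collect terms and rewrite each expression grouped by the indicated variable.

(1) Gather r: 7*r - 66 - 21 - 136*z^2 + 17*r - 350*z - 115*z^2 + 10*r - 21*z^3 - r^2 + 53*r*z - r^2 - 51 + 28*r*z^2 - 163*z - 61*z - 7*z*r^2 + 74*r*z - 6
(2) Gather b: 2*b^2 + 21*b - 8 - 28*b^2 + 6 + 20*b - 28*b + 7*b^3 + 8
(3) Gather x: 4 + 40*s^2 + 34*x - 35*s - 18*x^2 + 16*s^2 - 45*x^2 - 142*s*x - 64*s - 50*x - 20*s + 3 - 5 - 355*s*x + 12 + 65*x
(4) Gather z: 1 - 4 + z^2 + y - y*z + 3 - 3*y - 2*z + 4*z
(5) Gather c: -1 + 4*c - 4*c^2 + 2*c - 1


(1) = r^2*(-7*z - 2) + r*(28*z^2 + 127*z + 34) - 21*z^3 - 251*z^2 - 574*z - 144
(2) = 7*b^3 - 26*b^2 + 13*b + 6
(3) = 56*s^2 - 119*s - 63*x^2 + x*(49 - 497*s) + 14
(4) = -2*y + z^2 + z*(2 - y)
(5) = -4*c^2 + 6*c - 2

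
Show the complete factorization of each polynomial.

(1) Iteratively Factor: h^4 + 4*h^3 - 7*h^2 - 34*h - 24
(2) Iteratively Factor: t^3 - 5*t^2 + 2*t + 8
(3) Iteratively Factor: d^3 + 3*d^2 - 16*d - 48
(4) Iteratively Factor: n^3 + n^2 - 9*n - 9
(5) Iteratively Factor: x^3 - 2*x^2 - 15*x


(1) = (h - 3)*(h^3 + 7*h^2 + 14*h + 8) = (h - 3)*(h + 4)*(h^2 + 3*h + 2) = (h - 3)*(h + 2)*(h + 4)*(h + 1)
(2) = (t - 2)*(t^2 - 3*t - 4) = (t - 2)*(t + 1)*(t - 4)
(3) = (d - 4)*(d^2 + 7*d + 12) = (d - 4)*(d + 4)*(d + 3)
(4) = (n + 1)*(n^2 - 9) = (n + 1)*(n + 3)*(n - 3)
(5) = (x - 5)*(x^2 + 3*x) = (x - 5)*(x + 3)*(x)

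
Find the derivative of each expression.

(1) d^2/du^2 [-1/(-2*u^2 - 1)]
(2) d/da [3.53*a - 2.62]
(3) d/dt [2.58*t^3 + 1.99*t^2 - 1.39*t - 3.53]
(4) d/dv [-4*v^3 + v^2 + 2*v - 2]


(1) = 4*(6*u^2 - 1)/(2*u^2 + 1)^3
(2) = 3.53000000000000
(3) = 7.74*t^2 + 3.98*t - 1.39
(4) = -12*v^2 + 2*v + 2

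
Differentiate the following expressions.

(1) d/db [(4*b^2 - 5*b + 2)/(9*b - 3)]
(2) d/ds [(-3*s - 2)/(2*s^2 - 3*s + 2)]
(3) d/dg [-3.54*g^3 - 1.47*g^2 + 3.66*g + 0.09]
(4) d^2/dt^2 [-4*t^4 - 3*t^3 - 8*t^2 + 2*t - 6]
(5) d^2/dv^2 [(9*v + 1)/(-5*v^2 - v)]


(1) = (12*b^2 - 8*b - 1)/(3*(9*b^2 - 6*b + 1))
(2) = 2*(3*s^2 + 4*s - 6)/(4*s^4 - 12*s^3 + 17*s^2 - 12*s + 4)
(3) = -10.62*g^2 - 2.94*g + 3.66
(4) = -48*t^2 - 18*t - 16
(5) = 2*(-225*v^3 - 75*v^2 - 15*v - 1)/(v^3*(125*v^3 + 75*v^2 + 15*v + 1))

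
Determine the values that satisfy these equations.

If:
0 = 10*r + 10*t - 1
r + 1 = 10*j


Then:
j = 11/100 - t/10
r = 1/10 - t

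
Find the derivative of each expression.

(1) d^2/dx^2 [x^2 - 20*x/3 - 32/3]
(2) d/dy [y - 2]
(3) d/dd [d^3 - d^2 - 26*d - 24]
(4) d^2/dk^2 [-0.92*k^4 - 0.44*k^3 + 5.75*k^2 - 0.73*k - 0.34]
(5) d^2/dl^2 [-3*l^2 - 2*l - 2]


(1) = 2
(2) = 1
(3) = 3*d^2 - 2*d - 26
(4) = -11.04*k^2 - 2.64*k + 11.5
(5) = -6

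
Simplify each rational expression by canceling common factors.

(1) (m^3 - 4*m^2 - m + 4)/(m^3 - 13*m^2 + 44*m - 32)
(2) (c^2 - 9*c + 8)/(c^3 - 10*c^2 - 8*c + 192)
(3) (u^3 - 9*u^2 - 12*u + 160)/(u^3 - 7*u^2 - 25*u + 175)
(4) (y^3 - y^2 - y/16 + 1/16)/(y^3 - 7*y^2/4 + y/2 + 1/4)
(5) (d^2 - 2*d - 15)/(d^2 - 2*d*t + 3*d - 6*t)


(1) = (m + 1)/(m - 8)
(2) = (c - 1)/(c^2 - 2*c - 24)
(3) = (u^2 - 4*u - 32)/(u^2 - 2*u - 35)
(4) = (4*y - 1)/(4*y - 4)
(5) = (5 - d)/(-d + 2*t)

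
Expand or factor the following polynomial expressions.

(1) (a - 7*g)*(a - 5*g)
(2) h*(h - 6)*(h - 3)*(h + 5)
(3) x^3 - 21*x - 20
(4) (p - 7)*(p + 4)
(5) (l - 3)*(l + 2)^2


(1) = a^2 - 12*a*g + 35*g^2
(2) = h^4 - 4*h^3 - 27*h^2 + 90*h
(3) = (x - 5)*(x + 1)*(x + 4)
(4) = p^2 - 3*p - 28
(5) = l^3 + l^2 - 8*l - 12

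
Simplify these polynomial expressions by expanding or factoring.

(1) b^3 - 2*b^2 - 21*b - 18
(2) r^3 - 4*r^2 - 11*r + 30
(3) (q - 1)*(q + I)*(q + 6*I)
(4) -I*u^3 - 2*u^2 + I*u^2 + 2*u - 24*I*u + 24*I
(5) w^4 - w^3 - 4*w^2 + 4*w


(1) = (b - 6)*(b + 1)*(b + 3)
(2) = (r - 5)*(r - 2)*(r + 3)
(3) = q^3 - q^2 + 7*I*q^2 - 6*q - 7*I*q + 6
(4) = (u - 6*I)*(u + 4*I)*(-I*u + I)
(5) = w*(w - 2)*(w - 1)*(w + 2)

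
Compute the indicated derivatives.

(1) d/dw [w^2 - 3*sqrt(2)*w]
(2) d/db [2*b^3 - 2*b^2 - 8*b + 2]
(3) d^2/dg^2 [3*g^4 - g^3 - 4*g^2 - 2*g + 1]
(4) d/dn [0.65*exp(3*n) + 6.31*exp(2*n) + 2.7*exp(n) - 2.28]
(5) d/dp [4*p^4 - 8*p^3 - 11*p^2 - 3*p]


(1) = 2*w - 3*sqrt(2)
(2) = 6*b^2 - 4*b - 8
(3) = 36*g^2 - 6*g - 8
(4) = (1.95*exp(2*n) + 12.62*exp(n) + 2.7)*exp(n)
(5) = 16*p^3 - 24*p^2 - 22*p - 3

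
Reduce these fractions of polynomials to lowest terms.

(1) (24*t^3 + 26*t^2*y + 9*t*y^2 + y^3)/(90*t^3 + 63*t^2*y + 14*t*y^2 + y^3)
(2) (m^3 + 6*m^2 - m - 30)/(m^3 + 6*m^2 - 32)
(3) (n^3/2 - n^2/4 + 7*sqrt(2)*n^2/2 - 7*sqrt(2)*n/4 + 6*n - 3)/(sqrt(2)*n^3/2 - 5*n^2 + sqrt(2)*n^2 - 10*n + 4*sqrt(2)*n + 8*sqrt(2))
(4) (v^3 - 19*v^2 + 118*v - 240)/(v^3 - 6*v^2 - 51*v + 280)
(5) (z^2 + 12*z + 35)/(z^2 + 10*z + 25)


(1) = (8*t^2 + 6*t*y + y^2)/(30*t^2 + 11*t*y + y^2)
(2) = (m^2 + 8*m + 15)/(m^2 + 8*m + 16)
(3) = (4*n^3 + n^2*(-2 + 28*sqrt(2)) + n*(48 - 14*sqrt(2)) - 24)/(4*sqrt(2)*n^3 + n^2*(-40 + 8*sqrt(2)) + n*(-80 + 32*sqrt(2)) + 64*sqrt(2))
(4) = (v - 6)/(v + 7)
(5) = (z + 7)/(z + 5)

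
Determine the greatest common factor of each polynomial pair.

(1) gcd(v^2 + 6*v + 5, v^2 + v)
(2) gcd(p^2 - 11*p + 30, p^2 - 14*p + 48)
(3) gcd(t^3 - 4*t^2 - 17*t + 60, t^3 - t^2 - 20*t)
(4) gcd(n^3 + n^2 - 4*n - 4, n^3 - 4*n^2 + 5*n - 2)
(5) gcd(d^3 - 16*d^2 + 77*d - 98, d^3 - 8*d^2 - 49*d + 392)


(1) = v + 1
(2) = gcd((p - 6)*(p - 5), (p - 8)*(p - 6)) = p - 6
(3) = gcd((t - 5)*(t - 3)*(t + 4), t*(t - 5)*(t + 4)) = t^2 - t - 20
(4) = gcd((n - 2)*(n + 1)*(n + 2), (n - 2)*(n - 1)^2) = n - 2
(5) = gcd((d - 7)^2*(d - 2), (d - 8)*(d - 7)*(d + 7)) = d - 7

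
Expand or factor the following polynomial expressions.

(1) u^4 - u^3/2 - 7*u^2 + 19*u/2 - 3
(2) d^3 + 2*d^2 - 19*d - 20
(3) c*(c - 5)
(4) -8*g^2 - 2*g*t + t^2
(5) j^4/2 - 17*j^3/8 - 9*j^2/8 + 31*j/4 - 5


(1) = (u - 2)*(u - 1)*(u - 1/2)*(u + 3)
(2) = (d - 4)*(d + 1)*(d + 5)
(3) = c^2 - 5*c
(4) = (-4*g + t)*(2*g + t)
(5) = (j/2 + 1)*(j - 4)*(j - 5/4)*(j - 1)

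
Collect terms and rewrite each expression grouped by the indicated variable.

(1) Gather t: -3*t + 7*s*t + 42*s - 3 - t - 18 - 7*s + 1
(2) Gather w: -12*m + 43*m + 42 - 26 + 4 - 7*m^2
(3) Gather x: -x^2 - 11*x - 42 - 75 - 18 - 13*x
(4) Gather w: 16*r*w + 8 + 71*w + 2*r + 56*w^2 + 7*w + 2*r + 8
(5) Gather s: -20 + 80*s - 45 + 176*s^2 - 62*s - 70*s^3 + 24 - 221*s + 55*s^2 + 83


(1) = 35*s + t*(7*s - 4) - 20
(2) = -7*m^2 + 31*m + 20
(3) = -x^2 - 24*x - 135
(4) = 4*r + 56*w^2 + w*(16*r + 78) + 16
(5) = -70*s^3 + 231*s^2 - 203*s + 42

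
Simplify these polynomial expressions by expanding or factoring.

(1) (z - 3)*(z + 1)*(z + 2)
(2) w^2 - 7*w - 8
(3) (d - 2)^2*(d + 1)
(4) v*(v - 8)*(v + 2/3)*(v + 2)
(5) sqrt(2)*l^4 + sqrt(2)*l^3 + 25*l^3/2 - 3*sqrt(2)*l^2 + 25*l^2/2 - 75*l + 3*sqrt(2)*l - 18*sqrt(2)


(1) = z^3 - 7*z - 6
(2) = (w - 8)*(w + 1)
(3) = d^3 - 3*d^2 + 4
(4) = v^4 - 16*v^3/3 - 20*v^2 - 32*v/3
(5) = (l - 2)*(l + 3)*(l + 6*sqrt(2))*(sqrt(2)*l + 1/2)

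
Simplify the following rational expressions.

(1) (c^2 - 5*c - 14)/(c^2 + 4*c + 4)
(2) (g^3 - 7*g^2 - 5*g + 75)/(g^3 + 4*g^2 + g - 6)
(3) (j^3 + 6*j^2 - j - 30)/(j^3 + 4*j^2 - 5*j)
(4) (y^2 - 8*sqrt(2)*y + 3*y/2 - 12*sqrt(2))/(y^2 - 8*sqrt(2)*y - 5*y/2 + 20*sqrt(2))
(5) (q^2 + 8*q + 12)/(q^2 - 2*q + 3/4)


(1) = (c - 7)/(c + 2)
(2) = (g^2 - 10*g + 25)/(g^2 + g - 2)
(3) = (j^2 + j - 6)/(j^2 - j)
(4) = (4*y + 6)/(4*y - 10)
(5) = (4*q^2 + 32*q + 48)/(4*q^2 - 8*q + 3)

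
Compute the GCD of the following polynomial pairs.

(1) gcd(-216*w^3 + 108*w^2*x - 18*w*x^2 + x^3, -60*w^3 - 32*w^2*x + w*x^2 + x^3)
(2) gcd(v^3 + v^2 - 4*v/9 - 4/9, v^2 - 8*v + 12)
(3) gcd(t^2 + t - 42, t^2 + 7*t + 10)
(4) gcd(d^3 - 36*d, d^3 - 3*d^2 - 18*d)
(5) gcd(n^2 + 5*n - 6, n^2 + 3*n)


(1) = -6*w + x
(2) = 1
(3) = 1
(4) = gcd(d*(d - 6)*(d + 6), d*(d - 6)*(d + 3)) = d^2 - 6*d
(5) = gcd((n - 1)*(n + 6), n*(n + 3)) = 1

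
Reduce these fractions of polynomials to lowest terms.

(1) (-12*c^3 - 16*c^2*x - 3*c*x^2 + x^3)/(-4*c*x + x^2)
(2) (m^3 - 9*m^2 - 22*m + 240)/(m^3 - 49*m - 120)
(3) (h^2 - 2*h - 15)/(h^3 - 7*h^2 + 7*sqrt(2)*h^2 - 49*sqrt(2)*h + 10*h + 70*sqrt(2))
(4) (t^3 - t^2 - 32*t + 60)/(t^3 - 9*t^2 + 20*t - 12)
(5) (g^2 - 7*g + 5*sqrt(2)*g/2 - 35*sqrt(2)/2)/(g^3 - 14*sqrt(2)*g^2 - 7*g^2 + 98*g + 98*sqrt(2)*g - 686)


(1) = (-12*c^3 - 16*c^2*x - 3*c*x^2 + x^3)/(-4*c*x + x^2)
(2) = (m - 6)/(m + 3)
(3) = (h + 3)/(h^2 + h*(-2 + 7*sqrt(2)) - 14*sqrt(2))
(4) = (t^2 + t - 30)/(t^2 - 7*t + 6)
(5) = (2*g + 5*sqrt(2))/(2*g^2 - 28*sqrt(2)*g + 196)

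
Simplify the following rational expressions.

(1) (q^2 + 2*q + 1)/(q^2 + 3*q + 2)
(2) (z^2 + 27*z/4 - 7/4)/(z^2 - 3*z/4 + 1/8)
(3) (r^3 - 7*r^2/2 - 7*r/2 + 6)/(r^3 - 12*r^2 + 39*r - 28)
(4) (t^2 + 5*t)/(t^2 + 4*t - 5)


(1) = (q + 1)/(q + 2)
(2) = (2*z + 14)/(2*z - 1)
(3) = (2*r + 3)/(2*r - 14)
(4) = t/(t - 1)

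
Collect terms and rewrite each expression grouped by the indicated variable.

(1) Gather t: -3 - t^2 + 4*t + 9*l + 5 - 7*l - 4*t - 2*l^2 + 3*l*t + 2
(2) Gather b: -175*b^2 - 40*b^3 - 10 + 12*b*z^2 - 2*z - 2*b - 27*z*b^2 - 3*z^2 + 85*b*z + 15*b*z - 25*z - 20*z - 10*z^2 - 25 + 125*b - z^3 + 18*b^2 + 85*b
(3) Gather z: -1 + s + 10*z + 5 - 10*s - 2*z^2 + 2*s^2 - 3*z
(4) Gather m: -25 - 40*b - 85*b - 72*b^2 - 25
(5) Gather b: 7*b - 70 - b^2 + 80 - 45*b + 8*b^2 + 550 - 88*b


(1) = -2*l^2 + 3*l*t + 2*l - t^2 + 4
(2) = -40*b^3 + b^2*(-27*z - 157) + b*(12*z^2 + 100*z + 208) - z^3 - 13*z^2 - 47*z - 35
(3) = 2*s^2 - 9*s - 2*z^2 + 7*z + 4
(4) = -72*b^2 - 125*b - 50
(5) = 7*b^2 - 126*b + 560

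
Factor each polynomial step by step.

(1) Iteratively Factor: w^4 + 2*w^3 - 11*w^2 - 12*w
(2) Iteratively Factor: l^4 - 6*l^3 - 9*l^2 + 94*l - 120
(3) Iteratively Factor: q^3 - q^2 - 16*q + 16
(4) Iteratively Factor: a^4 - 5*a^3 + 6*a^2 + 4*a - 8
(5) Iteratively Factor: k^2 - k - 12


(1) = (w)*(w^3 + 2*w^2 - 11*w - 12) = w*(w + 4)*(w^2 - 2*w - 3) = w*(w + 1)*(w + 4)*(w - 3)
(2) = (l - 2)*(l^3 - 4*l^2 - 17*l + 60) = (l - 5)*(l - 2)*(l^2 + l - 12) = (l - 5)*(l - 2)*(l + 4)*(l - 3)
(3) = (q - 4)*(q^2 + 3*q - 4) = (q - 4)*(q + 4)*(q - 1)
(4) = (a + 1)*(a^3 - 6*a^2 + 12*a - 8) = (a - 2)*(a + 1)*(a^2 - 4*a + 4) = (a - 2)^2*(a + 1)*(a - 2)
(5) = (k + 3)*(k - 4)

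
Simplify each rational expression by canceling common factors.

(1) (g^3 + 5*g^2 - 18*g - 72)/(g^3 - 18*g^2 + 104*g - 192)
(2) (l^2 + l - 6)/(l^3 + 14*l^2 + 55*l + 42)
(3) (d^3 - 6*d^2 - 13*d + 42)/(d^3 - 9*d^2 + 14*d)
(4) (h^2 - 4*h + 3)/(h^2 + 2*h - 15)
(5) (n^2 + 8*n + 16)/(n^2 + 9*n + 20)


(1) = (g^2 + 9*g + 18)/(g^2 - 14*g + 48)
(2) = (l^2 + l - 6)/(l^3 + 14*l^2 + 55*l + 42)
(3) = (d + 3)/d
(4) = (h - 1)/(h + 5)
(5) = (n + 4)/(n + 5)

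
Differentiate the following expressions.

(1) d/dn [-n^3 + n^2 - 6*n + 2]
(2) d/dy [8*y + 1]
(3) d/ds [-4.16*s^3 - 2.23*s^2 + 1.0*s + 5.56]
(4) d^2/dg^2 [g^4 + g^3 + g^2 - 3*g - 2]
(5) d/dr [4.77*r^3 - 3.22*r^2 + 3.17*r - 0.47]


(1) = -3*n^2 + 2*n - 6
(2) = 8
(3) = -12.48*s^2 - 4.46*s + 1.0
(4) = 12*g^2 + 6*g + 2
(5) = 14.31*r^2 - 6.44*r + 3.17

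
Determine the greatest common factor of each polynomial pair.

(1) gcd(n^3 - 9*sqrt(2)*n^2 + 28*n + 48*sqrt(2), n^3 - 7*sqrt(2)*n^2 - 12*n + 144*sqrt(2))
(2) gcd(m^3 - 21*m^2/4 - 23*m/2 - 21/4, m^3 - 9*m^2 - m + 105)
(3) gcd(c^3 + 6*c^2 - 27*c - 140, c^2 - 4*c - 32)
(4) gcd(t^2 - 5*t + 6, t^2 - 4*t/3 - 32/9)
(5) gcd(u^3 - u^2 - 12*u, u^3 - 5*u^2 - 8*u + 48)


(1) = n^2 - 10*sqrt(2)*n + 48
(2) = gcd((m - 7)*(m + 3/4)*(m + 1), (m - 7)*(m - 5)*(m + 3)) = m - 7
(3) = c + 4
(4) = gcd((t - 3)*(t - 2), (t - 8/3)*(t + 4/3)) = 1
(5) = u^2 - u - 12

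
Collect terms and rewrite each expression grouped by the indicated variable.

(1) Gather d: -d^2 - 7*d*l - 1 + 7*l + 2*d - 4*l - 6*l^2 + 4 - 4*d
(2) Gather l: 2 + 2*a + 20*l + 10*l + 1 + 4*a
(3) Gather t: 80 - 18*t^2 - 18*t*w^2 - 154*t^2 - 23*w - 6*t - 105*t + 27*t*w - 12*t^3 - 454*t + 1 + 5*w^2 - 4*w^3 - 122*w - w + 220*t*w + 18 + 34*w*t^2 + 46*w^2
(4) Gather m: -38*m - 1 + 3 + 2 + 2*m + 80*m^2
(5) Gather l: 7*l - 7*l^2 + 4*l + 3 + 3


(1) = -d^2 + d*(-7*l - 2) - 6*l^2 + 3*l + 3
(2) = 6*a + 30*l + 3
(3) = -12*t^3 + t^2*(34*w - 172) + t*(-18*w^2 + 247*w - 565) - 4*w^3 + 51*w^2 - 146*w + 99
(4) = 80*m^2 - 36*m + 4
(5) = -7*l^2 + 11*l + 6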